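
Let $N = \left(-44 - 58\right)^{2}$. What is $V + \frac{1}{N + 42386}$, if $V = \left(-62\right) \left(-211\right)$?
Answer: $\frac{690598781}{52790} \approx 13082.0$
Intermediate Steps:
$N = 10404$ ($N = \left(-102\right)^{2} = 10404$)
$V = 13082$
$V + \frac{1}{N + 42386} = 13082 + \frac{1}{10404 + 42386} = 13082 + \frac{1}{52790} = \frac{690598781}{52790}$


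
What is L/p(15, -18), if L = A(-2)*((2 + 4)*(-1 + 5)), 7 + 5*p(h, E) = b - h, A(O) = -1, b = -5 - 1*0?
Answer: 40/9 ≈ 4.4444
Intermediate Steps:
b = -5 (b = -5 + 0 = -5)
p(h, E) = -12/5 - h/5 (p(h, E) = -7/5 + (-5 - h)/5 = -7/5 + (-1 - h/5) = -12/5 - h/5)
L = -24 (L = -(2 + 4)*(-1 + 5) = -6*4 = -1*24 = -24)
L/p(15, -18) = -24/(-12/5 - ⅕*15) = -24/(-12/5 - 3) = -24/(-27/5) = -24*(-5/27) = 40/9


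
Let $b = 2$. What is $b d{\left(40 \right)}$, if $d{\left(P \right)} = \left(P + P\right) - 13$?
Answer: $134$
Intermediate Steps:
$d{\left(P \right)} = -13 + 2 P$ ($d{\left(P \right)} = 2 P - 13 = -13 + 2 P$)
$b d{\left(40 \right)} = 2 \left(-13 + 2 \cdot 40\right) = 2 \left(-13 + 80\right) = 2 \cdot 67 = 134$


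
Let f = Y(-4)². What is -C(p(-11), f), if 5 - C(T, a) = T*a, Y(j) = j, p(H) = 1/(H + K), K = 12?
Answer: 11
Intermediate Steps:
p(H) = 1/(12 + H) (p(H) = 1/(H + 12) = 1/(12 + H))
f = 16 (f = (-4)² = 16)
C(T, a) = 5 - T*a
-C(p(-11), f) = -(5 - 1*16/(12 - 11)) = -(5 - 1*16/1) = -(5 - 1*1*16) = -(5 - 16) = -1*(-11) = 11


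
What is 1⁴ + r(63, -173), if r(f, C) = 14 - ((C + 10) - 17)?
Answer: 195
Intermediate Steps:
r(f, C) = 21 - C (r(f, C) = 14 - ((10 + C) - 17) = 14 - (-7 + C) = 14 + (7 - C) = 21 - C)
1⁴ + r(63, -173) = 1⁴ + (21 - 1*(-173)) = 1 + (21 + 173) = 1 + 194 = 195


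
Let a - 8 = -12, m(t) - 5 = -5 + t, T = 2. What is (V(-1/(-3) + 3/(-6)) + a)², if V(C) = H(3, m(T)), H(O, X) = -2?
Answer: 36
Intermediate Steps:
m(t) = t (m(t) = 5 + (-5 + t) = t)
a = -4 (a = 8 - 12 = -4)
V(C) = -2
(V(-1/(-3) + 3/(-6)) + a)² = (-2 - 4)² = (-6)² = 36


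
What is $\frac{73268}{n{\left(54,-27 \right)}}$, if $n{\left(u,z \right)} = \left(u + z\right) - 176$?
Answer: $- \frac{73268}{149} \approx -491.73$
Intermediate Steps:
$n{\left(u,z \right)} = -176 + u + z$
$\frac{73268}{n{\left(54,-27 \right)}} = \frac{73268}{-176 + 54 - 27} = \frac{73268}{-149} = 73268 \left(- \frac{1}{149}\right) = - \frac{73268}{149}$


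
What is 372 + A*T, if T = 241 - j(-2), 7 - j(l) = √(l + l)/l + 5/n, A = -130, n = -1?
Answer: -29398 + 130*I ≈ -29398.0 + 130.0*I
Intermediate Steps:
j(l) = 12 - √2/√l (j(l) = 7 - (√(l + l)/l + 5/(-1)) = 7 - (√(2*l)/l + 5*(-1)) = 7 - ((√2*√l)/l - 5) = 7 - (√2/√l - 5) = 7 - (-5 + √2/√l) = 7 + (5 - √2/√l) = 12 - √2/√l)
T = 229 - I (T = 241 - (12 - √2/√(-2)) = 241 - (12 - √2*(-I*√2/2)) = 241 - (12 + I) = 241 + (-12 - I) = 229 - I ≈ 229.0 - 1.0*I)
372 + A*T = 372 - 130*(229 - I) = 372 + (-29770 + 130*I) = -29398 + 130*I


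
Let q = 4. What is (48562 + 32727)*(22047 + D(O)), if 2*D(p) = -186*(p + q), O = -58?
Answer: 2200411941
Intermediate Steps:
D(p) = -372 - 93*p (D(p) = (-186*(p + 4))/2 = (-186*(4 + p))/2 = (-744 - 186*p)/2 = -372 - 93*p)
(48562 + 32727)*(22047 + D(O)) = (48562 + 32727)*(22047 + (-372 - 93*(-58))) = 81289*(22047 + (-372 + 5394)) = 81289*(22047 + 5022) = 81289*27069 = 2200411941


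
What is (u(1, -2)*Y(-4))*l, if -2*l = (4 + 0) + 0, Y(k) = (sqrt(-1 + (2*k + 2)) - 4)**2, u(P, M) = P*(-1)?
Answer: 18 - 16*I*sqrt(7) ≈ 18.0 - 42.332*I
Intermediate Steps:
u(P, M) = -P
Y(k) = (-4 + sqrt(1 + 2*k))**2 (Y(k) = (sqrt(-1 + (2 + 2*k)) - 4)**2 = (sqrt(1 + 2*k) - 4)**2 = (-4 + sqrt(1 + 2*k))**2)
l = -2 (l = -((4 + 0) + 0)/2 = -(4 + 0)/2 = -1/2*4 = -2)
(u(1, -2)*Y(-4))*l = ((-1*1)*(-4 + sqrt(1 + 2*(-4)))**2)*(-2) = -(-4 + sqrt(1 - 8))**2*(-2) = -(-4 + sqrt(-7))**2*(-2) = -(-4 + I*sqrt(7))**2*(-2) = 2*(-4 + I*sqrt(7))**2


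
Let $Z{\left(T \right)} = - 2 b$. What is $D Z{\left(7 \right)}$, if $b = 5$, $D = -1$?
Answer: $10$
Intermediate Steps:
$Z{\left(T \right)} = -10$ ($Z{\left(T \right)} = \left(-2\right) 5 = -10$)
$D Z{\left(7 \right)} = \left(-1\right) \left(-10\right) = 10$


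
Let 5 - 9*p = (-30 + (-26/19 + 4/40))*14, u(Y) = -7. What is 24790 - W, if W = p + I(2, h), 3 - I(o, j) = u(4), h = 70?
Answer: 21144838/855 ≈ 24731.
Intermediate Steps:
I(o, j) = 10 (I(o, j) = 3 - 1*(-7) = 3 + 7 = 10)
p = 42062/855 (p = 5/9 - (-30 + (-26/19 + 4/40))*14/9 = 5/9 - (-30 + (-26*1/19 + 4*(1/40)))*14/9 = 5/9 - (-30 + (-26/19 + 1/10))*14/9 = 5/9 - (-30 - 241/190)*14/9 = 5/9 - (-5941)*14/1710 = 5/9 - 1/9*(-41587/95) = 5/9 + 41587/855 = 42062/855 ≈ 49.195)
W = 50612/855 (W = 42062/855 + 10 = 50612/855 ≈ 59.195)
24790 - W = 24790 - 1*50612/855 = 24790 - 50612/855 = 21144838/855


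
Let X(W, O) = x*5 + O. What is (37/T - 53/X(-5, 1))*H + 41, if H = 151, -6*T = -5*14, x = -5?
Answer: 716809/840 ≈ 853.34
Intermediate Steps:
T = 35/3 (T = -(-5)*14/6 = -⅙*(-70) = 35/3 ≈ 11.667)
X(W, O) = -25 + O (X(W, O) = -5*5 + O = -25 + O)
(37/T - 53/X(-5, 1))*H + 41 = (37/(35/3) - 53/(-25 + 1))*151 + 41 = (37*(3/35) - 53/(-24))*151 + 41 = (111/35 - 53*(-1/24))*151 + 41 = (111/35 + 53/24)*151 + 41 = (4519/840)*151 + 41 = 682369/840 + 41 = 716809/840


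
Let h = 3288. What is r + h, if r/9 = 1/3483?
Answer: 1272457/387 ≈ 3288.0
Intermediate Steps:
r = 1/387 (r = 9/3483 = 9*(1/3483) = 1/387 ≈ 0.0025840)
r + h = 1/387 + 3288 = 1272457/387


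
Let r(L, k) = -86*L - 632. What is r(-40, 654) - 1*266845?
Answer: -264037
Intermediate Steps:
r(L, k) = -632 - 86*L
r(-40, 654) - 1*266845 = (-632 - 86*(-40)) - 1*266845 = (-632 + 3440) - 266845 = 2808 - 266845 = -264037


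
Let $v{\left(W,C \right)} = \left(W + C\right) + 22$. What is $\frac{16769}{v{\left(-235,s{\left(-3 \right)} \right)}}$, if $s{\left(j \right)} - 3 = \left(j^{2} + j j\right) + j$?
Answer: $- \frac{16769}{195} \approx -85.995$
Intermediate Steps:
$s{\left(j \right)} = 3 + j + 2 j^{2}$ ($s{\left(j \right)} = 3 + \left(\left(j^{2} + j j\right) + j\right) = 3 + \left(\left(j^{2} + j^{2}\right) + j\right) = 3 + \left(2 j^{2} + j\right) = 3 + \left(j + 2 j^{2}\right) = 3 + j + 2 j^{2}$)
$v{\left(W,C \right)} = 22 + C + W$ ($v{\left(W,C \right)} = \left(C + W\right) + 22 = 22 + C + W$)
$\frac{16769}{v{\left(-235,s{\left(-3 \right)} \right)}} = \frac{16769}{22 + \left(3 - 3 + 2 \left(-3\right)^{2}\right) - 235} = \frac{16769}{22 + \left(3 - 3 + 2 \cdot 9\right) - 235} = \frac{16769}{22 + \left(3 - 3 + 18\right) - 235} = \frac{16769}{22 + 18 - 235} = \frac{16769}{-195} = 16769 \left(- \frac{1}{195}\right) = - \frac{16769}{195}$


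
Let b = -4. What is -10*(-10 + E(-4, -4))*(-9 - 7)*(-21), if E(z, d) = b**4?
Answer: -826560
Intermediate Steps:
E(z, d) = 256 (E(z, d) = (-4)**4 = 256)
-10*(-10 + E(-4, -4))*(-9 - 7)*(-21) = -10*(-10 + 256)*(-9 - 7)*(-21) = -2460*(-16)*(-21) = -10*(-3936)*(-21) = 39360*(-21) = -826560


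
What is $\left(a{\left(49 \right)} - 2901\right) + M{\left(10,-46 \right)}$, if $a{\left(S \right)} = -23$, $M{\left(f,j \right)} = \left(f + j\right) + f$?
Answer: $-2950$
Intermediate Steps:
$M{\left(f,j \right)} = j + 2 f$
$\left(a{\left(49 \right)} - 2901\right) + M{\left(10,-46 \right)} = \left(-23 - 2901\right) + \left(-46 + 2 \cdot 10\right) = -2924 + \left(-46 + 20\right) = -2924 - 26 = -2950$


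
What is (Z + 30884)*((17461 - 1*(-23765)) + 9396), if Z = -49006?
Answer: -917371884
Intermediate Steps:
(Z + 30884)*((17461 - 1*(-23765)) + 9396) = (-49006 + 30884)*((17461 - 1*(-23765)) + 9396) = -18122*((17461 + 23765) + 9396) = -18122*(41226 + 9396) = -18122*50622 = -917371884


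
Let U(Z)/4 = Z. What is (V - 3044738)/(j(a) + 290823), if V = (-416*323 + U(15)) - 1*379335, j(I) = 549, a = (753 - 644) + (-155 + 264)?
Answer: -1186127/97124 ≈ -12.212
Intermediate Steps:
U(Z) = 4*Z
a = 218 (a = 109 + 109 = 218)
V = -513643 (V = (-416*323 + 4*15) - 1*379335 = (-134368 + 60) - 379335 = -134308 - 379335 = -513643)
(V - 3044738)/(j(a) + 290823) = (-513643 - 3044738)/(549 + 290823) = -3558381/291372 = -3558381*1/291372 = -1186127/97124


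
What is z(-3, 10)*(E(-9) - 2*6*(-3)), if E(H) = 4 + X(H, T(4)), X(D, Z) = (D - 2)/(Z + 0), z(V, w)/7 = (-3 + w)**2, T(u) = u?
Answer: 51107/4 ≈ 12777.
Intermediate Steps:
z(V, w) = 7*(-3 + w)**2
X(D, Z) = (-2 + D)/Z
E(H) = 7/2 + H/4 (E(H) = 4 + (-2 + H)/4 = 4 + (-1/2 + H/4) = 7/2 + H/4)
z(-3, 10)*(E(-9) - 2*6*(-3)) = (7*(-3 + 10)**2)*((7/2 + (1/4)*(-9)) - 2*6*(-3)) = (7*7**2)*((7/2 - 9/4) - 12*(-3)) = (7*49)*(5/4 + 36) = 343*(149/4) = 51107/4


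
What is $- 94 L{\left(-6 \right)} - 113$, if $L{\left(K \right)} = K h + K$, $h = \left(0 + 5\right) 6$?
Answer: $17371$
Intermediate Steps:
$h = 30$ ($h = 5 \cdot 6 = 30$)
$L{\left(K \right)} = 31 K$ ($L{\left(K \right)} = K 30 + K = 30 K + K = 31 K$)
$- 94 L{\left(-6 \right)} - 113 = - 94 \cdot 31 \left(-6\right) - 113 = \left(-94\right) \left(-186\right) - 113 = 17484 - 113 = 17371$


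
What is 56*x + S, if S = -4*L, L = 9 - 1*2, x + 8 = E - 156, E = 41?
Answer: -6916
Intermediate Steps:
x = -123 (x = -8 + (41 - 156) = -8 - 115 = -123)
L = 7 (L = 9 - 2 = 7)
S = -28 (S = -4*7 = -28)
56*x + S = 56*(-123) - 28 = -6888 - 28 = -6916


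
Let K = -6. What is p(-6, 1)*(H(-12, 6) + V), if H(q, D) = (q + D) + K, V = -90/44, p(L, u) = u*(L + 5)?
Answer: 309/22 ≈ 14.045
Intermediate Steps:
p(L, u) = u*(5 + L)
V = -45/22 (V = -90*1/44 = -45/22 ≈ -2.0455)
H(q, D) = -6 + D + q (H(q, D) = (q + D) - 6 = (D + q) - 6 = -6 + D + q)
p(-6, 1)*(H(-12, 6) + V) = (1*(5 - 6))*((-6 + 6 - 12) - 45/22) = (1*(-1))*(-12 - 45/22) = -1*(-309/22) = 309/22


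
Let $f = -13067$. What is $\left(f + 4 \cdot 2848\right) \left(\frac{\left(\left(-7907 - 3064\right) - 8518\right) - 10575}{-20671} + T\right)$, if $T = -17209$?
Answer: $\frac{595792768125}{20671} \approx 2.8823 \cdot 10^{7}$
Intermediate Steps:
$\left(f + 4 \cdot 2848\right) \left(\frac{\left(\left(-7907 - 3064\right) - 8518\right) - 10575}{-20671} + T\right) = \left(-13067 + 4 \cdot 2848\right) \left(\frac{\left(\left(-7907 - 3064\right) - 8518\right) - 10575}{-20671} - 17209\right) = \left(-13067 + 11392\right) \left(\left(\left(\left(-7907 - 3064\right) - 8518\right) - 10575\right) \left(- \frac{1}{20671}\right) - 17209\right) = - 1675 \left(\left(\left(-10971 - 8518\right) - 10575\right) \left(- \frac{1}{20671}\right) - 17209\right) = - 1675 \left(\left(-19489 - 10575\right) \left(- \frac{1}{20671}\right) - 17209\right) = - 1675 \left(\left(-30064\right) \left(- \frac{1}{20671}\right) - 17209\right) = - 1675 \left(\frac{30064}{20671} - 17209\right) = \left(-1675\right) \left(- \frac{355697175}{20671}\right) = \frac{595792768125}{20671}$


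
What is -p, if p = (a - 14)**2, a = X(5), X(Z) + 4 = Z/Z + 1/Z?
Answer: -7056/25 ≈ -282.24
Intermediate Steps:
X(Z) = -3 + 1/Z (X(Z) = -4 + (Z/Z + 1/Z) = -4 + (1 + 1/Z) = -3 + 1/Z)
a = -14/5 (a = -3 + 1/5 = -14/5 ≈ -2.8000)
p = 7056/25 (p = (-14/5 - 14)**2 = (-84/5)**2 = 7056/25 ≈ 282.24)
-p = -1*7056/25 = -7056/25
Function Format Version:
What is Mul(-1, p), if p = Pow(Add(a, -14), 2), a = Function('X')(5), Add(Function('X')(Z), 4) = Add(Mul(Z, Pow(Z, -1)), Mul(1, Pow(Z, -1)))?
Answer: Rational(-7056, 25) ≈ -282.24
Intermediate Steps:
Function('X')(Z) = Add(-3, Pow(Z, -1)) (Function('X')(Z) = Add(-4, Add(Mul(Z, Pow(Z, -1)), Mul(1, Pow(Z, -1)))) = Add(-4, Add(1, Pow(Z, -1))) = Add(-3, Pow(Z, -1)))
a = Rational(-14, 5) (a = Add(-3, Pow(5, -1)) = Add(-3, Rational(1, 5)) = Rational(-14, 5) ≈ -2.8000)
p = Rational(7056, 25) (p = Pow(Add(Rational(-14, 5), -14), 2) = Pow(Rational(-84, 5), 2) = Rational(7056, 25) ≈ 282.24)
Mul(-1, p) = Mul(-1, Rational(7056, 25)) = Rational(-7056, 25)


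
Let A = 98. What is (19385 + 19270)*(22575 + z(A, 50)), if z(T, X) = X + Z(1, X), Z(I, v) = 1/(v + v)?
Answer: 17491395231/20 ≈ 8.7457e+8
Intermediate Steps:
Z(I, v) = 1/(2*v)
z(T, X) = X + 1/(2*X)
(19385 + 19270)*(22575 + z(A, 50)) = (19385 + 19270)*(22575 + (50 + (½)/50)) = 38655*(22575 + (50 + (½)*(1/50))) = 38655*(22575 + (50 + 1/100)) = 38655*(22575 + 5001/100) = 38655*(2262501/100) = 17491395231/20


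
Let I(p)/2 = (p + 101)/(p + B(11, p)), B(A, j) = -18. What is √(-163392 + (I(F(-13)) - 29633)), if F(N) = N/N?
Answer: I*√193037 ≈ 439.36*I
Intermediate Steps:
F(N) = 1
I(p) = 2*(101 + p)/(-18 + p) (I(p) = 2*((p + 101)/(p - 18)) = 2*((101 + p)/(-18 + p)) = 2*(101 + p)/(-18 + p))
√(-163392 + (I(F(-13)) - 29633)) = √(-163392 + (2*(101 + 1)/(-18 + 1) - 29633)) = √(-163392 + (2*102/(-17) - 29633)) = √(-163392 + (2*(-1/17)*102 - 29633)) = √(-163392 + (-12 - 29633)) = √(-163392 - 29645) = √(-193037) = I*√193037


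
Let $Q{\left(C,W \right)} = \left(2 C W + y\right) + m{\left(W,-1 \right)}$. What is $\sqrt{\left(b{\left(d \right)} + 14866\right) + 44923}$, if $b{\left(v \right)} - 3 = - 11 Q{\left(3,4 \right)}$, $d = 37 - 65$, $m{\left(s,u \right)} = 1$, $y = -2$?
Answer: $\sqrt{59539} \approx 244.01$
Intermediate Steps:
$d = -28$
$Q{\left(C,W \right)} = -1 + 2 C W$ ($Q{\left(C,W \right)} = \left(2 C W - 2\right) + 1 = \left(-2 + 2 C W\right) + 1 = -1 + 2 C W$)
$b{\left(v \right)} = -250$ ($b{\left(v \right)} = 3 - 11 \left(-1 + 2 \cdot 3 \cdot 4\right) = 3 - 11 \left(-1 + 24\right) = 3 - 253 = -250$)
$\sqrt{\left(b{\left(d \right)} + 14866\right) + 44923} = \sqrt{\left(-250 + 14866\right) + 44923} = \sqrt{14616 + 44923} = \sqrt{59539}$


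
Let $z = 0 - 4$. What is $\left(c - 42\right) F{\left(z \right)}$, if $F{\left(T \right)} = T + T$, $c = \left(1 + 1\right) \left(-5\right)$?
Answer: $416$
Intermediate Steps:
$z = -4$ ($z = 0 - 4 = -4$)
$c = -10$ ($c = 2 \left(-5\right) = -10$)
$F{\left(T \right)} = 2 T$
$\left(c - 42\right) F{\left(z \right)} = \left(-10 - 42\right) 2 \left(-4\right) = \left(-52\right) \left(-8\right) = 416$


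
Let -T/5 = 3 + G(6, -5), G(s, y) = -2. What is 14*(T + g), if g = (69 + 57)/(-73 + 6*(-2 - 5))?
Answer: -9814/115 ≈ -85.339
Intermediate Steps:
T = -5 (T = -5*(3 - 2) = -5*1 = -5)
g = -126/115 (g = 126/(-73 + 6*(-7)) = 126/(-73 - 42) = 126/(-115) = 126*(-1/115) = -126/115 ≈ -1.0957)
14*(T + g) = 14*(-5 - 126/115) = 14*(-701/115) = -9814/115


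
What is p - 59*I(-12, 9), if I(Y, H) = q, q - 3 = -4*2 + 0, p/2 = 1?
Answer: 297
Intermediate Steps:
p = 2 (p = 2*1 = 2)
q = -5 (q = 3 + (-4*2 + 0) = 3 + (-8 + 0) = 3 - 8 = -5)
I(Y, H) = -5
p - 59*I(-12, 9) = 2 - 59*(-5) = 2 + 295 = 297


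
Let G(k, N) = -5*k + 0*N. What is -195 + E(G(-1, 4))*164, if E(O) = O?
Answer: 625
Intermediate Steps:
G(k, N) = -5*k (G(k, N) = -5*k + 0 = -5*k)
-195 + E(G(-1, 4))*164 = -195 - 5*(-1)*164 = -195 + 5*164 = -195 + 820 = 625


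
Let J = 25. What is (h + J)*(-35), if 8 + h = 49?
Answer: -2310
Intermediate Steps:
h = 41 (h = -8 + 49 = 41)
(h + J)*(-35) = (41 + 25)*(-35) = 66*(-35) = -2310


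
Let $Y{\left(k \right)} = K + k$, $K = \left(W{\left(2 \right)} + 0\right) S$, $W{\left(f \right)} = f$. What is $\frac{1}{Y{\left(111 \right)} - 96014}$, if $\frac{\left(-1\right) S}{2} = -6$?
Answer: $- \frac{1}{95879} \approx -1.043 \cdot 10^{-5}$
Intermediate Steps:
$S = 12$ ($S = \left(-2\right) \left(-6\right) = 12$)
$K = 24$ ($K = \left(2 + 0\right) 12 = 2 \cdot 12 = 24$)
$Y{\left(k \right)} = 24 + k$
$\frac{1}{Y{\left(111 \right)} - 96014} = \frac{1}{\left(24 + 111\right) - 96014} = \frac{1}{135 - 96014} = \frac{1}{-95879} = - \frac{1}{95879}$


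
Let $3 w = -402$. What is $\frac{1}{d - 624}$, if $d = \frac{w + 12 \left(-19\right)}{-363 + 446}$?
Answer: $- \frac{83}{52154} \approx -0.0015914$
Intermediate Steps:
$w = -134$ ($w = \frac{1}{3} \left(-402\right) = -134$)
$d = - \frac{362}{83}$ ($d = \frac{-134 + 12 \left(-19\right)}{-363 + 446} = \frac{-134 - 228}{83} = \left(-362\right) \frac{1}{83} = - \frac{362}{83} \approx -4.3614$)
$\frac{1}{d - 624} = \frac{1}{- \frac{362}{83} - 624} = \frac{1}{- \frac{52154}{83}} = - \frac{83}{52154}$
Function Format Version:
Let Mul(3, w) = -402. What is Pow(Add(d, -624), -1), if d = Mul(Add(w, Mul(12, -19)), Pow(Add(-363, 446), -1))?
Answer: Rational(-83, 52154) ≈ -0.0015914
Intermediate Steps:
w = -134 (w = Mul(Rational(1, 3), -402) = -134)
d = Rational(-362, 83) (d = Mul(Add(-134, Mul(12, -19)), Pow(Add(-363, 446), -1)) = Mul(Add(-134, -228), Pow(83, -1)) = Mul(-362, Rational(1, 83)) = Rational(-362, 83) ≈ -4.3614)
Pow(Add(d, -624), -1) = Pow(Add(Rational(-362, 83), -624), -1) = Pow(Rational(-52154, 83), -1) = Rational(-83, 52154)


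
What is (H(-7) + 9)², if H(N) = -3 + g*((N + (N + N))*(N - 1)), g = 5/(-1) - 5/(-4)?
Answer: 389376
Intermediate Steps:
g = -15/4 (g = 5*(-1) - 5*(-¼) = -5 + 5/4 = -15/4 ≈ -3.7500)
H(N) = -3 - 45*N*(-1 + N)/4 (H(N) = -3 - 15*(N + (N + N))*(N - 1)/4 = -3 - 15*(N + 2*N)*(-1 + N)/4 = -3 - 15*3*N*(-1 + N)/4 = -3 - 45*N*(-1 + N)/4)
(H(-7) + 9)² = ((-3 - 45/4*(-7)² + (45/4)*(-7)) + 9)² = ((-3 - 45/4*49 - 315/4) + 9)² = ((-3 - 2205/4 - 315/4) + 9)² = (-633 + 9)² = (-624)² = 389376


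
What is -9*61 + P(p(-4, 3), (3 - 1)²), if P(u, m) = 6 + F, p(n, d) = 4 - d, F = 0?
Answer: -543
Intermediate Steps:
P(u, m) = 6 (P(u, m) = 6 + 0 = 6)
-9*61 + P(p(-4, 3), (3 - 1)²) = -9*61 + 6 = -549 + 6 = -543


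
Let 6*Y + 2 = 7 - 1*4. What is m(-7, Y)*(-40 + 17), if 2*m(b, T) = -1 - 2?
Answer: 69/2 ≈ 34.500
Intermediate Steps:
Y = ⅙ (Y = -⅓ + (7 - 1*4)/6 = -⅓ + (7 - 4)/6 = -⅓ + (⅙)*3 = -⅓ + ½ = ⅙ ≈ 0.16667)
m(b, T) = -3/2 (m(b, T) = (-1 - 2)/2 = (½)*(-3) = -3/2)
m(-7, Y)*(-40 + 17) = -3*(-40 + 17)/2 = -3/2*(-23) = 69/2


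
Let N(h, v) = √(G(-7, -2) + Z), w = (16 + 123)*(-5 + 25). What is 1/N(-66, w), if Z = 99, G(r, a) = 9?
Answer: √3/18 ≈ 0.096225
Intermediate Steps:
w = 2780 (w = 139*20 = 2780)
N(h, v) = 6*√3 (N(h, v) = √(9 + 99) = √108 = 6*√3)
1/N(-66, w) = 1/(6*√3) = √3/18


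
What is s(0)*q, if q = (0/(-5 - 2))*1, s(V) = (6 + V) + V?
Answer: 0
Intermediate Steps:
s(V) = 6 + 2*V
q = 0 (q = (0/(-7))*1 = -1/7*0*1 = 0*1 = 0)
s(0)*q = (6 + 2*0)*0 = (6 + 0)*0 = 6*0 = 0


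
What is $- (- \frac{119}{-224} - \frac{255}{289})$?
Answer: $\frac{191}{544} \approx 0.3511$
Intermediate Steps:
$- (- \frac{119}{-224} - \frac{255}{289}) = - (\left(-119\right) \left(- \frac{1}{224}\right) - \frac{15}{17}) = - (\frac{17}{32} - \frac{15}{17}) = \left(-1\right) \left(- \frac{191}{544}\right) = \frac{191}{544}$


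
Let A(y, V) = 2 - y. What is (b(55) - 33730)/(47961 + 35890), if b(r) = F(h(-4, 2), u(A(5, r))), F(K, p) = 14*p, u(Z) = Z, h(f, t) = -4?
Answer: -33772/83851 ≈ -0.40276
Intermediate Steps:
b(r) = -42 (b(r) = 14*(2 - 1*5) = 14*(2 - 5) = 14*(-3) = -42)
(b(55) - 33730)/(47961 + 35890) = (-42 - 33730)/(47961 + 35890) = -33772/83851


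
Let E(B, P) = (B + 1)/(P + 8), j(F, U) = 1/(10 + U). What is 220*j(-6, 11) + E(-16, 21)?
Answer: 6065/609 ≈ 9.9590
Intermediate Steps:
E(B, P) = (1 + B)/(8 + P)
220*j(-6, 11) + E(-16, 21) = 220/(10 + 11) + (1 - 16)/(8 + 21) = 220/21 - 15/29 = 6065/609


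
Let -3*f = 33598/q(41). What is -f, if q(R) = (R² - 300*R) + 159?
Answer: -16799/15690 ≈ -1.0707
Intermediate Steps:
q(R) = 159 + R² - 300*R
f = 16799/15690 (f = -33598/(3*(159 + 41² - 300*41)) = -33598/(3*(159 + 1681 - 12300)) = -33598/(3*(-10460)) = -33598*(-1)/(3*10460) = -⅓*(-16799/5230) = 16799/15690 ≈ 1.0707)
-f = -1*16799/15690 = -16799/15690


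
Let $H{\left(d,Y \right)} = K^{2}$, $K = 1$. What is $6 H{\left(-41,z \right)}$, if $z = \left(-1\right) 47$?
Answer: $6$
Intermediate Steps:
$z = -47$
$H{\left(d,Y \right)} = 1$ ($H{\left(d,Y \right)} = 1^{2} = 1$)
$6 H{\left(-41,z \right)} = 6 \cdot 1 = 6$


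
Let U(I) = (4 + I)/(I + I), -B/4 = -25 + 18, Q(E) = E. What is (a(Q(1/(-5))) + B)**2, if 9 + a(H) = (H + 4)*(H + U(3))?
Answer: 11566801/22500 ≈ 514.08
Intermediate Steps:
B = 28 (B = -4*(-25 + 18) = -4*(-7) = 28)
U(I) = (4 + I)/(2*I) (U(I) = (4 + I)/((2*I)) = (4 + I)*(1/(2*I)) = (4 + I)/(2*I))
a(H) = -9 + (4 + H)*(7/6 + H) (a(H) = -9 + (H + 4)*(H + (1/2)*(4 + 3)/3) = -9 + (4 + H)*(H + (1/2)*(1/3)*7) = -9 + (4 + H)*(H + 7/6) = -9 + (4 + H)*(7/6 + H))
(a(Q(1/(-5))) + B)**2 = ((-13/3 + (1/(-5))**2 + (31/6)/(-5)) + 28)**2 = ((-13/3 + (-1/5)**2 + (31/6)*(-1/5)) + 28)**2 = ((-13/3 + 1/25 - 31/30) + 28)**2 = (-799/150 + 28)**2 = (3401/150)**2 = 11566801/22500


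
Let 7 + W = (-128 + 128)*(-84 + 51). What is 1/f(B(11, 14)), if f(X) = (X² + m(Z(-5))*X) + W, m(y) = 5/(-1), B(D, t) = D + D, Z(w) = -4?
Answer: 1/367 ≈ 0.0027248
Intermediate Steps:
B(D, t) = 2*D
m(y) = -5 (m(y) = 5*(-1) = -5)
W = -7 (W = -7 + (-128 + 128)*(-84 + 51) = -7 + 0*(-33) = -7 + 0 = -7)
f(X) = -7 + X² - 5*X (f(X) = (X² - 5*X) - 7 = -7 + X² - 5*X)
1/f(B(11, 14)) = 1/(-7 + (2*11)² - 10*11) = 1/(-7 + 22² - 5*22) = 1/(-7 + 484 - 110) = 1/367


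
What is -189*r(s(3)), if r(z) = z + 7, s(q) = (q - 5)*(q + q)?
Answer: 945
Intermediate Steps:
s(q) = 2*q*(-5 + q) (s(q) = (-5 + q)*(2*q) = 2*q*(-5 + q))
r(z) = 7 + z
-189*r(s(3)) = -189*(7 + 2*3*(-5 + 3)) = -189*(7 + 2*3*(-2)) = -189*(7 - 12) = -189*(-5) = 945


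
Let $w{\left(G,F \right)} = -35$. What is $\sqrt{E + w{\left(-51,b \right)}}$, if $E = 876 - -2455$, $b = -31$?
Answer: $4 \sqrt{206} \approx 57.411$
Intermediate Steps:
$E = 3331$ ($E = 876 + 2455 = 3331$)
$\sqrt{E + w{\left(-51,b \right)}} = \sqrt{3331 - 35} = \sqrt{3296} = 4 \sqrt{206}$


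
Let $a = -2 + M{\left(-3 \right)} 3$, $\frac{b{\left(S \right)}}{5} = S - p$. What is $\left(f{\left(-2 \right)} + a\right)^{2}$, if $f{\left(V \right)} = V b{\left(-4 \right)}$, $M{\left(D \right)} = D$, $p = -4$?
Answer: $121$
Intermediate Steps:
$b{\left(S \right)} = 20 + 5 S$ ($b{\left(S \right)} = 5 \left(S - -4\right) = 5 \left(S + 4\right) = 5 \left(4 + S\right) = 20 + 5 S$)
$a = -11$ ($a = -2 - 9 = -11$)
$f{\left(V \right)} = 0$ ($f{\left(V \right)} = V \left(20 + 5 \left(-4\right)\right) = V \left(20 - 20\right) = V 0 = 0$)
$\left(f{\left(-2 \right)} + a\right)^{2} = \left(0 - 11\right)^{2} = \left(-11\right)^{2} = 121$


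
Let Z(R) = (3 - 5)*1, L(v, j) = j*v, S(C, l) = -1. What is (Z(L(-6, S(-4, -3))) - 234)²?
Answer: 55696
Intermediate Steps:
Z(R) = -2 (Z(R) = -2*1 = -2)
(Z(L(-6, S(-4, -3))) - 234)² = (-2 - 234)² = (-236)² = 55696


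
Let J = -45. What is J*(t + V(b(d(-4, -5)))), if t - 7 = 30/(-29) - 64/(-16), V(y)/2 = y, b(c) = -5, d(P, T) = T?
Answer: 45/29 ≈ 1.5517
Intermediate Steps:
V(y) = 2*y
t = 289/29 (t = 7 + (30/(-29) - 64/(-16)) = 7 + (30*(-1/29) - 64*(-1/16)) = 7 + (-30/29 + 4) = 7 + 86/29 = 289/29 ≈ 9.9655)
J*(t + V(b(d(-4, -5)))) = -45*(289/29 + 2*(-5)) = -45*(289/29 - 10) = -45*(-1/29) = 45/29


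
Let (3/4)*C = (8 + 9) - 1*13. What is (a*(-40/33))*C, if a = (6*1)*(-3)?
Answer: 1280/11 ≈ 116.36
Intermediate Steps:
a = -18 (a = 6*(-3) = -18)
C = 16/3 (C = 4*((8 + 9) - 1*13)/3 = 4*(17 - 13)/3 = (4/3)*4 = 16/3 ≈ 5.3333)
(a*(-40/33))*C = -(-720)/33*(16/3) = -18*(-40/33)*(16/3) = (240/11)*(16/3) = 1280/11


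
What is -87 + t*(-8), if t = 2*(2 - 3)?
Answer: -71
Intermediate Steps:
t = -2 (t = 2*(-1) = -2)
-87 + t*(-8) = -87 - 2*(-8) = -87 + 16 = -71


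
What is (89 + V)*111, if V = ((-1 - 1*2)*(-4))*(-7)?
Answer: 555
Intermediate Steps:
V = -84 (V = ((-1 - 2)*(-4))*(-7) = -3*(-4)*(-7) = 12*(-7) = -84)
(89 + V)*111 = (89 - 84)*111 = 5*111 = 555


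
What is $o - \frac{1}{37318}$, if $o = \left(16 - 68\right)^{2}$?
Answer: $\frac{100907871}{37318} \approx 2704.0$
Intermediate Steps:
$o = 2704$ ($o = \left(-52\right)^{2} = 2704$)
$o - \frac{1}{37318} = 2704 - \frac{1}{37318} = \frac{100907871}{37318}$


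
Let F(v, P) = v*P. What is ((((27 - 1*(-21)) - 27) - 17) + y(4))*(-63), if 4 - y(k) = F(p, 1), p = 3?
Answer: -315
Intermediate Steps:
F(v, P) = P*v
y(k) = 1 (y(k) = 4 - 3 = 1)
((((27 - 1*(-21)) - 27) - 17) + y(4))*(-63) = ((((27 - 1*(-21)) - 27) - 17) + 1)*(-63) = ((((27 + 21) - 27) - 17) + 1)*(-63) = (((48 - 27) - 17) + 1)*(-63) = ((21 - 17) + 1)*(-63) = (4 + 1)*(-63) = 5*(-63) = -315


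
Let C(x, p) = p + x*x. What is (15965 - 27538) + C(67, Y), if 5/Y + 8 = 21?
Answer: -92087/13 ≈ -7083.6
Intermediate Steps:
Y = 5/13 (Y = 5/(-8 + 21) = 5/13 ≈ 0.38462)
C(x, p) = p + x**2
(15965 - 27538) + C(67, Y) = (15965 - 27538) + (5/13 + 67**2) = -11573 + (5/13 + 4489) = -11573 + 58362/13 = -92087/13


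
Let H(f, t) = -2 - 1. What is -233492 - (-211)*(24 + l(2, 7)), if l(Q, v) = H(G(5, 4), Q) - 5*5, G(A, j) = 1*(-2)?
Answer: -234336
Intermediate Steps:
G(A, j) = -2
H(f, t) = -3
l(Q, v) = -28 (l(Q, v) = -3 - 5*5 = -3 - 25 = -28)
-233492 - (-211)*(24 + l(2, 7)) = -233492 - (-211)*(24 - 28) = -233492 - (-211)*(-4) = -233492 - 1*844 = -233492 - 844 = -234336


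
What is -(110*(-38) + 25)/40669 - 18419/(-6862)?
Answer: 777593921/279070678 ≈ 2.7864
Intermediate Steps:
-(110*(-38) + 25)/40669 - 18419/(-6862) = -(-4180 + 25)*(1/40669) - 18419*(-1/6862) = -1*(-4155)*(1/40669) + 18419/6862 = 4155*(1/40669) + 18419/6862 = 4155/40669 + 18419/6862 = 777593921/279070678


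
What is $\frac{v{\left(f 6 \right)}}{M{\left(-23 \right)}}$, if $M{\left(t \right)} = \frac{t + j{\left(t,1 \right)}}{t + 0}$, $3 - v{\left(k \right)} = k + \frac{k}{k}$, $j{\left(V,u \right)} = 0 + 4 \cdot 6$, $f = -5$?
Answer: $-736$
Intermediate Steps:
$j{\left(V,u \right)} = 24$ ($j{\left(V,u \right)} = 0 + 24 = 24$)
$v{\left(k \right)} = 2 - k$ ($v{\left(k \right)} = 3 - \left(k + \frac{k}{k}\right) = 3 - \left(k + 1\right) = 3 - \left(1 + k\right) = 2 - k$)
$M{\left(t \right)} = \frac{24 + t}{t}$ ($M{\left(t \right)} = \frac{t + 24}{t + 0} = \frac{24 + t}{t}$)
$\frac{v{\left(f 6 \right)}}{M{\left(-23 \right)}} = \frac{2 - \left(-5\right) 6}{\frac{1}{-23} \left(24 - 23\right)} = \frac{2 - -30}{\left(- \frac{1}{23}\right) 1} = \frac{2 + 30}{- \frac{1}{23}} = 32 \left(-23\right) = -736$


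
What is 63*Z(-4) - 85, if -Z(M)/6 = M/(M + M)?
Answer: -274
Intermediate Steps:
Z(M) = -3 (Z(M) = -6*M/(M + M) = -6*M/(2*M) = -6*M*1/(2*M) = -6*1/2 = -3)
63*Z(-4) - 85 = 63*(-3) - 85 = -189 - 85 = -274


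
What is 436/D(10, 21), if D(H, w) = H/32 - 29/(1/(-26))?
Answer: 6976/12069 ≈ 0.57801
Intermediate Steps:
D(H, w) = 754 + H/32 (D(H, w) = H*(1/32) - 29/(-1/26) = H/32 - 29*(-26) = H/32 + 754 = 754 + H/32)
436/D(10, 21) = 436/(754 + (1/32)*10) = 436/(754 + 5/16) = 436/(12069/16) = 436*(16/12069) = 6976/12069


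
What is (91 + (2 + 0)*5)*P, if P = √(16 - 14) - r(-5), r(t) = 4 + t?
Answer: 101 + 101*√2 ≈ 243.84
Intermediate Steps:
P = 1 + √2 (P = √(16 - 14) - (4 - 5) = √2 - 1*(-1) = √2 + 1 = 1 + √2 ≈ 2.4142)
(91 + (2 + 0)*5)*P = (91 + (2 + 0)*5)*(1 + √2) = (91 + 2*5)*(1 + √2) = (91 + 10)*(1 + √2) = 101*(1 + √2) = 101 + 101*√2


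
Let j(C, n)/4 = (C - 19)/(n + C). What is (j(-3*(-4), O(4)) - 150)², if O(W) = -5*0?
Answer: 208849/9 ≈ 23205.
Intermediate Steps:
O(W) = 0
j(C, n) = 4*(-19 + C)/(C + n) (j(C, n) = 4*((C - 19)/(n + C)) = 4*((-19 + C)/(C + n)) = 4*(-19 + C)/(C + n))
(j(-3*(-4), O(4)) - 150)² = (4*(-19 - 3*(-4))/(-3*(-4) + 0) - 150)² = (4*(-19 + 12)/(12 + 0) - 150)² = (4*(-7)/12 - 150)² = (4*(1/12)*(-7) - 150)² = (-7/3 - 150)² = (-457/3)² = 208849/9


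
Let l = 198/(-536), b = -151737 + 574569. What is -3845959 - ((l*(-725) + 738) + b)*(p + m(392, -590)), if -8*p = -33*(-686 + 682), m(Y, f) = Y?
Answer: -87366423809/536 ≈ -1.6300e+8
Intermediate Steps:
b = 422832
l = -99/268 (l = 198*(-1/536) = -99/268 ≈ -0.36940)
p = -33/2 (p = -(-33)*(-686 + 682)/8 = -(-33)*(-4)/8 = -⅛*132 = -33/2 ≈ -16.500)
-3845959 - ((l*(-725) + 738) + b)*(p + m(392, -590)) = -3845959 - ((-99/268*(-725) + 738) + 422832)*(-33/2 + 392) = -3845959 - ((71775/268 + 738) + 422832)*751/2 = -3845959 - (269559/268 + 422832)*751/2 = -3845959 - 113588535*751/(268*2) = -3845959 - 1*85304989785/536 = -3845959 - 85304989785/536 = -87366423809/536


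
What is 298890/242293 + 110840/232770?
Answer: 9642838142/5639854161 ≈ 1.7098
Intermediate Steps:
298890/242293 + 110840/232770 = 298890*(1/242293) + 110840*(1/232770) = 298890/242293 + 11084/23277 = 9642838142/5639854161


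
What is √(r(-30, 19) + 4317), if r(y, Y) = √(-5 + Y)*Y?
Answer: √(4317 + 19*√14) ≈ 66.243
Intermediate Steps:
r(y, Y) = Y*√(-5 + Y)
√(r(-30, 19) + 4317) = √(19*√(-5 + 19) + 4317) = √(19*√14 + 4317) = √(4317 + 19*√14)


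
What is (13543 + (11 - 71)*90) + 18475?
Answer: 26618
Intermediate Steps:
(13543 + (11 - 71)*90) + 18475 = (13543 - 60*90) + 18475 = (13543 - 5400) + 18475 = 8143 + 18475 = 26618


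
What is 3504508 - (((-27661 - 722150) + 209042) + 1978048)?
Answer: 2067229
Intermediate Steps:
3504508 - (((-27661 - 722150) + 209042) + 1978048) = 3504508 - ((-749811 + 209042) + 1978048) = 3504508 - (-540769 + 1978048) = 3504508 - 1*1437279 = 3504508 - 1437279 = 2067229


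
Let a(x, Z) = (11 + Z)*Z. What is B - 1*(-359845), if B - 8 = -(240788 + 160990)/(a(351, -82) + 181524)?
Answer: 33708309180/93673 ≈ 3.5985e+5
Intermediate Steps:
a(x, Z) = Z*(11 + Z)
B = 548495/93673 (B = 8 - (240788 + 160990)/(-82*(11 - 82) + 181524) = 8 - 401778/(-82*(-71) + 181524) = 8 - 401778/(5822 + 181524) = 8 - 401778/187346 = 8 - 1*200889/93673 = 8 - 200889/93673 = 548495/93673 ≈ 5.8554)
B - 1*(-359845) = 548495/93673 - 1*(-359845) = 548495/93673 + 359845 = 33708309180/93673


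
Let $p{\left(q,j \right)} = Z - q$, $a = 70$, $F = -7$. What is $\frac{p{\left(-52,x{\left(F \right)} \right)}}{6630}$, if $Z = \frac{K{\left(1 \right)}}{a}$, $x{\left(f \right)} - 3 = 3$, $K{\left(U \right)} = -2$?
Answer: $\frac{107}{13650} \approx 0.0078388$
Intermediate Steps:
$x{\left(f \right)} = 6$ ($x{\left(f \right)} = 3 + 3 = 6$)
$Z = - \frac{1}{35}$ ($Z = - \frac{2}{70} = \left(-2\right) \frac{1}{70} = - \frac{1}{35} \approx -0.028571$)
$p{\left(q,j \right)} = - \frac{1}{35} - q$
$\frac{p{\left(-52,x{\left(F \right)} \right)}}{6630} = \frac{- \frac{1}{35} - -52}{6630} = \left(- \frac{1}{35} + 52\right) \frac{1}{6630} = \frac{1819}{35} \cdot \frac{1}{6630} = \frac{107}{13650}$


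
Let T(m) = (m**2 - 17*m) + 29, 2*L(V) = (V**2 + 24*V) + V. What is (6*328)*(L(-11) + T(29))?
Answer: 590400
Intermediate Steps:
L(V) = V**2/2 + 25*V/2 (L(V) = ((V**2 + 24*V) + V)/2 = (V**2 + 25*V)/2 = V**2/2 + 25*V/2)
T(m) = 29 + m**2 - 17*m
(6*328)*(L(-11) + T(29)) = (6*328)*((1/2)*(-11)*(25 - 11) + (29 + 29**2 - 17*29)) = 1968*((1/2)*(-11)*14 + (29 + 841 - 493)) = 1968*(-77 + 377) = 1968*300 = 590400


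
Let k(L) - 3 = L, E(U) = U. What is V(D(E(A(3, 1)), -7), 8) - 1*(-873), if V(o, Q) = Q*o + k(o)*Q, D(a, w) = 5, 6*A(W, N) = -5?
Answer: 977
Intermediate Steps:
A(W, N) = -⅚ (A(W, N) = (⅙)*(-5) = -⅚)
k(L) = 3 + L
V(o, Q) = Q*o + Q*(3 + o) (V(o, Q) = Q*o + (3 + o)*Q = Q*o + Q*(3 + o))
V(D(E(A(3, 1)), -7), 8) - 1*(-873) = 8*(3 + 2*5) - 1*(-873) = 8*(3 + 10) + 873 = 8*13 + 873 = 104 + 873 = 977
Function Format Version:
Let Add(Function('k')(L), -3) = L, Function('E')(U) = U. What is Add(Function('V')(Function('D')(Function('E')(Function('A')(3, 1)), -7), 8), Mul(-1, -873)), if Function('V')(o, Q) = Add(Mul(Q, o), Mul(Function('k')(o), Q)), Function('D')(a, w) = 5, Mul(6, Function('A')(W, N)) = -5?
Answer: 977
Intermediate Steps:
Function('A')(W, N) = Rational(-5, 6) (Function('A')(W, N) = Mul(Rational(1, 6), -5) = Rational(-5, 6))
Function('k')(L) = Add(3, L)
Function('V')(o, Q) = Add(Mul(Q, o), Mul(Q, Add(3, o))) (Function('V')(o, Q) = Add(Mul(Q, o), Mul(Add(3, o), Q)) = Add(Mul(Q, o), Mul(Q, Add(3, o))))
Add(Function('V')(Function('D')(Function('E')(Function('A')(3, 1)), -7), 8), Mul(-1, -873)) = Add(Mul(8, Add(3, Mul(2, 5))), Mul(-1, -873)) = Add(Mul(8, Add(3, 10)), 873) = Add(Mul(8, 13), 873) = Add(104, 873) = 977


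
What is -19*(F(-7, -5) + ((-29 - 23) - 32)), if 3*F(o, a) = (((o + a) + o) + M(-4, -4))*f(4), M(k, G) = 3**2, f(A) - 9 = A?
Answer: 7258/3 ≈ 2419.3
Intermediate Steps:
f(A) = 9 + A
M(k, G) = 9
F(o, a) = 39 + 13*a/3 + 26*o/3 (F(o, a) = ((((o + a) + o) + 9)*(9 + 4))/3 = ((((a + o) + o) + 9)*13)/3 = (((a + 2*o) + 9)*13)/3 = ((9 + a + 2*o)*13)/3 = (117 + 13*a + 26*o)/3 = 39 + 13*a/3 + 26*o/3)
-19*(F(-7, -5) + ((-29 - 23) - 32)) = -19*((39 + (13/3)*(-5) + (26/3)*(-7)) + ((-29 - 23) - 32)) = -19*((39 - 65/3 - 182/3) + (-52 - 32)) = -19*(-130/3 - 84) = -19*(-382/3) = 7258/3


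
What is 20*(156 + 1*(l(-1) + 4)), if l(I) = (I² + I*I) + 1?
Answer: 3260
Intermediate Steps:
l(I) = 1 + 2*I² (l(I) = (I² + I²) + 1 = 2*I² + 1 = 1 + 2*I²)
20*(156 + 1*(l(-1) + 4)) = 20*(156 + 1*((1 + 2*(-1)²) + 4)) = 20*(156 + 1*((1 + 2*1) + 4)) = 20*(156 + 1*((1 + 2) + 4)) = 20*(156 + 1*(3 + 4)) = 20*(156 + 1*7) = 20*(156 + 7) = 20*163 = 3260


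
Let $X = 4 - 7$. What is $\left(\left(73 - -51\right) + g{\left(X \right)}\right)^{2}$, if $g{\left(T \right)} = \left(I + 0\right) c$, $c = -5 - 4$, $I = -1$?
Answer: $17689$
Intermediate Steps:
$X = -3$ ($X = 4 - 7 = -3$)
$c = -9$ ($c = -5 - 4 = -9$)
$g{\left(T \right)} = 9$ ($g{\left(T \right)} = \left(-1 + 0\right) \left(-9\right) = \left(-1\right) \left(-9\right) = 9$)
$\left(\left(73 - -51\right) + g{\left(X \right)}\right)^{2} = \left(\left(73 - -51\right) + 9\right)^{2} = \left(\left(73 + 51\right) + 9\right)^{2} = \left(124 + 9\right)^{2} = 133^{2} = 17689$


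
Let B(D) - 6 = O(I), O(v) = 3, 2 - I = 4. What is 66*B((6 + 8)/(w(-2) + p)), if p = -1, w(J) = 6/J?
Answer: 594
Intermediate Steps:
I = -2 (I = 2 - 1*4 = 2 - 4 = -2)
B(D) = 9 (B(D) = 6 + 3 = 9)
66*B((6 + 8)/(w(-2) + p)) = 66*9 = 594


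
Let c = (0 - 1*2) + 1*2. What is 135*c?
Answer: 0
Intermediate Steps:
c = 0 (c = (0 - 2) + 2 = -2 + 2 = 0)
135*c = 135*0 = 0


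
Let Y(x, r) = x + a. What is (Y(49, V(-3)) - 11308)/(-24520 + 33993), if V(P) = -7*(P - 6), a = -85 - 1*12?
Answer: -11356/9473 ≈ -1.1988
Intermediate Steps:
a = -97 (a = -85 - 12 = -97)
V(P) = 42 - 7*P (V(P) = -7*(-6 + P) = 42 - 7*P)
Y(x, r) = -97 + x (Y(x, r) = x - 97 = -97 + x)
(Y(49, V(-3)) - 11308)/(-24520 + 33993) = ((-97 + 49) - 11308)/(-24520 + 33993) = (-48 - 11308)/9473 = -11356*1/9473 = -11356/9473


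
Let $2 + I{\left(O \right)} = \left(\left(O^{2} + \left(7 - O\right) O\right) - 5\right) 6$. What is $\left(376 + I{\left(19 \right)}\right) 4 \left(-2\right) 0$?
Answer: $0$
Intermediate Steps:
$I{\left(O \right)} = -32 + 6 O^{2} + 6 O \left(7 - O\right)$ ($I{\left(O \right)} = -2 + \left(\left(O^{2} + \left(7 - O\right) O\right) - 5\right) 6 = -2 + \left(\left(O^{2} + O \left(7 - O\right)\right) - 5\right) 6 = -2 + \left(-5 + O^{2} + O \left(7 - O\right)\right) 6 = -2 + \left(-30 + 6 O^{2} + 6 O \left(7 - O\right)\right) = -32 + 6 O^{2} + 6 O \left(7 - O\right)$)
$\left(376 + I{\left(19 \right)}\right) 4 \left(-2\right) 0 = \left(376 + \left(-32 + 42 \cdot 19\right)\right) 4 \left(-2\right) 0 = \left(376 + \left(-32 + 798\right)\right) \left(\left(-8\right) 0\right) = \left(376 + 766\right) 0 = 1142 \cdot 0 = 0$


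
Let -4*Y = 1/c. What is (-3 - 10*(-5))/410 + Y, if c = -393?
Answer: 37147/322260 ≈ 0.11527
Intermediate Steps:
Y = 1/1572 (Y = -1/4/(-393) = -1/4*(-1/393) = 1/1572 ≈ 0.00063613)
(-3 - 10*(-5))/410 + Y = (-3 - 10*(-5))/410 + 1/1572 = (-3 + 50)*(1/410) + 1/1572 = 47*(1/410) + 1/1572 = 47/410 + 1/1572 = 37147/322260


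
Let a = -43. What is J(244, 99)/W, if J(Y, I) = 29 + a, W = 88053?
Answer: -2/12579 ≈ -0.00015900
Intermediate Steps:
J(Y, I) = -14 (J(Y, I) = 29 - 43 = -14)
J(244, 99)/W = -14/88053 = -14*1/88053 = -2/12579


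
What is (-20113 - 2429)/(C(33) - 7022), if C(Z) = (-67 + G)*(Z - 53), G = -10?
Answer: 11271/2741 ≈ 4.1120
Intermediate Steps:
C(Z) = 4081 - 77*Z (C(Z) = (-67 - 10)*(Z - 53) = -77*(-53 + Z) = 4081 - 77*Z)
(-20113 - 2429)/(C(33) - 7022) = (-20113 - 2429)/((4081 - 77*33) - 7022) = -22542/((4081 - 2541) - 7022) = -22542/(1540 - 7022) = -22542/(-5482) = -22542*(-1/5482) = 11271/2741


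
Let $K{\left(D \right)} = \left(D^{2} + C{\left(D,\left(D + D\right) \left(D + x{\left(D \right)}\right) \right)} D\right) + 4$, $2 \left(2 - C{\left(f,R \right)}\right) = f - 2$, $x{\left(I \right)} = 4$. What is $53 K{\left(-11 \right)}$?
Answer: $\frac{3339}{2} \approx 1669.5$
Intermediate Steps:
$C{\left(f,R \right)} = 3 - \frac{f}{2}$ ($C{\left(f,R \right)} = 2 - \frac{f - 2}{2} = 2 - \frac{-2 + f}{2} = 2 - \left(-1 + \frac{f}{2}\right) = 3 - \frac{f}{2}$)
$K{\left(D \right)} = 4 + D^{2} + D \left(3 - \frac{D}{2}\right)$ ($K{\left(D \right)} = \left(D^{2} + \left(3 - \frac{D}{2}\right) D\right) + 4 = \left(D^{2} + D \left(3 - \frac{D}{2}\right)\right) + 4 = 4 + D^{2} + D \left(3 - \frac{D}{2}\right)$)
$53 K{\left(-11 \right)} = 53 \left(4 + \frac{\left(-11\right)^{2}}{2} + 3 \left(-11\right)\right) = 53 \left(4 + \frac{1}{2} \cdot 121 - 33\right) = 53 \left(4 + \frac{121}{2} - 33\right) = 53 \cdot \frac{63}{2} = \frac{3339}{2}$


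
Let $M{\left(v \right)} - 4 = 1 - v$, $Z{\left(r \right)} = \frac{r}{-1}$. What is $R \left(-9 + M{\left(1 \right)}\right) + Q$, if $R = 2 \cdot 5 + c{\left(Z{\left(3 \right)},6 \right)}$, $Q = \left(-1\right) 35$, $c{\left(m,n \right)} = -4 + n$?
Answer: $-95$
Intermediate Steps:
$Z{\left(r \right)} = - r$ ($Z{\left(r \right)} = r \left(-1\right) = - r$)
$M{\left(v \right)} = 5 - v$ ($M{\left(v \right)} = 4 - \left(-1 + v\right) = 5 - v$)
$Q = -35$
$R = 12$ ($R = 2 \cdot 5 + \left(-4 + 6\right) = 10 + 2 = 12$)
$R \left(-9 + M{\left(1 \right)}\right) + Q = 12 \left(-9 + \left(5 - 1\right)\right) - 35 = 12 \left(-9 + 4\right) - 35 = 12 \left(-5\right) - 35 = -60 - 35 = -95$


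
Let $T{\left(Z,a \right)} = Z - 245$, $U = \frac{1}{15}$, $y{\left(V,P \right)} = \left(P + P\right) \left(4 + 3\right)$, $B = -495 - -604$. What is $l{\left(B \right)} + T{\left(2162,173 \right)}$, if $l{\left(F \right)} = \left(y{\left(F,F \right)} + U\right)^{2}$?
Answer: $\frac{524429206}{225} \approx 2.3308 \cdot 10^{6}$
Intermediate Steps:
$B = 109$ ($B = -495 + 604 = 109$)
$y{\left(V,P \right)} = 14 P$ ($y{\left(V,P \right)} = 2 P 7 = 14 P$)
$U = \frac{1}{15} \approx 0.066667$
$T{\left(Z,a \right)} = -245 + Z$ ($T{\left(Z,a \right)} = Z - 245 = -245 + Z$)
$l{\left(F \right)} = \left(\frac{1}{15} + 14 F\right)^{2}$ ($l{\left(F \right)} = \left(14 F + \frac{1}{15}\right)^{2} = \left(\frac{1}{15} + 14 F\right)^{2}$)
$l{\left(B \right)} + T{\left(2162,173 \right)} = \frac{\left(1 + 210 \cdot 109\right)^{2}}{225} + \left(-245 + 2162\right) = \frac{\left(1 + 22890\right)^{2}}{225} + 1917 = \frac{22891^{2}}{225} + 1917 = \frac{1}{225} \cdot 523997881 + 1917 = \frac{523997881}{225} + 1917 = \frac{524429206}{225}$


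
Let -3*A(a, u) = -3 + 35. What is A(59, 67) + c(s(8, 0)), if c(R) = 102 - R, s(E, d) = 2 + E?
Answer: 244/3 ≈ 81.333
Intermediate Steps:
A(a, u) = -32/3 (A(a, u) = -(-3 + 35)/3 = -1/3*32 = -32/3)
A(59, 67) + c(s(8, 0)) = -32/3 + (102 - (2 + 8)) = -32/3 + (102 - 1*10) = -32/3 + (102 - 10) = -32/3 + 92 = 244/3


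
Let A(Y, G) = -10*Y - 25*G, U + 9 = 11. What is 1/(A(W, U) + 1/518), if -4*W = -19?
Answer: -259/25252 ≈ -0.010257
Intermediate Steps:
U = 2 (U = -9 + 11 = 2)
W = 19/4 (W = -1/4*(-19) = 19/4 ≈ 4.7500)
A(Y, G) = -25*G - 10*Y
1/(A(W, U) + 1/518) = 1/((-25*2 - 10*19/4) + 1/518) = 1/((-50 - 95/2) + 1/518) = 1/(-195/2 + 1/518) = 1/(-25252/259) = -259/25252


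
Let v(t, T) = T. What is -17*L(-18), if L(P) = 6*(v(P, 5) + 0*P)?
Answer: -510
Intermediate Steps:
L(P) = 30 (L(P) = 6*(5 + 0*P) = 6*(5 + 0) = 6*5 = 30)
-17*L(-18) = -17*30 = -510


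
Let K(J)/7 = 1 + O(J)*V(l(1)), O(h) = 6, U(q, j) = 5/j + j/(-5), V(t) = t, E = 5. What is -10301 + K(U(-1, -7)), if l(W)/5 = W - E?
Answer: -11134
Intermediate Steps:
l(W) = -25 + 5*W (l(W) = 5*(W - 1*5) = 5*(W - 5) = 5*(-5 + W) = -25 + 5*W)
U(q, j) = 5/j - j/5 (U(q, j) = 5/j + j*(-⅕) = 5/j - j/5)
K(J) = -833 (K(J) = 7*(1 + 6*(-25 + 5*1)) = 7*(1 + 6*(-25 + 5)) = 7*(1 + 6*(-20)) = 7*(1 - 120) = 7*(-119) = -833)
-10301 + K(U(-1, -7)) = -10301 - 833 = -11134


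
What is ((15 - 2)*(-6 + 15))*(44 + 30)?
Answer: 8658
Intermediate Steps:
((15 - 2)*(-6 + 15))*(44 + 30) = (13*9)*74 = 117*74 = 8658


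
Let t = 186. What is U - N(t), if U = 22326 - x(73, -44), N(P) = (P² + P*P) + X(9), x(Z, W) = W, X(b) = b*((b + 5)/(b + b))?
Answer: -46829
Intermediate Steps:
X(b) = 5/2 + b/2 (X(b) = b*((5 + b)/((2*b))) = b*((5 + b)*(1/(2*b))) = b*((5 + b)/(2*b)) = 5/2 + b/2)
N(P) = 7 + 2*P² (N(P) = (P² + P*P) + (5/2 + (½)*9) = (P² + P²) + (5/2 + 9/2) = 2*P² + 7 = 7 + 2*P²)
U = 22370 (U = 22326 - 1*(-44) = 22326 + 44 = 22370)
U - N(t) = 22370 - (7 + 2*186²) = 22370 - (7 + 2*34596) = 22370 - (7 + 69192) = 22370 - 1*69199 = 22370 - 69199 = -46829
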